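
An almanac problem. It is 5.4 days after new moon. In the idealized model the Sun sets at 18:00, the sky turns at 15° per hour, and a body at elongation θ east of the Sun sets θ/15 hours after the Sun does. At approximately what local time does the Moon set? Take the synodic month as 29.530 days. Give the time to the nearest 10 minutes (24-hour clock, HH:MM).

22:20

Elongation θ = 360° × 5.4/29.530 ≈ 65.8°.
At 15° of sky rotation per hour, 65.8° corresponds to a 4.39 h lag.
18:00 + 4.389 h ≈ 22:23 → 22:20 to the nearest ten minutes.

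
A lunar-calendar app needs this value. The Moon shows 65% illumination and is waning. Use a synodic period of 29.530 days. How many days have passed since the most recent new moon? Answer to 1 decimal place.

20.7 days

cos θ = 1 − 2f = -0.300, giving a principal value of 107.5°.
Since the Moon is past full (waning), take the reflex angle: θ = 360° − 107.5° = 252.5°.
Age = 29.530 × 252.5°/360° ≈ 20.72 days.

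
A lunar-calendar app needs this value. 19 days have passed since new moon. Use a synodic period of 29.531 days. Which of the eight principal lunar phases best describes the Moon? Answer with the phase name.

waning gibbous

θ ≈ 360° × 19/29.531 = 232°, which falls in the waning gibbous sector.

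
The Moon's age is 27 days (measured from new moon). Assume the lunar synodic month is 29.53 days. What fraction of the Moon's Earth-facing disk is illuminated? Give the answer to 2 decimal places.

0.07

The Moon has covered 27/29.53 of its cycle, so θ ≈ 360° × 27/29.53 = 329.2°.
Illuminated fraction = (1 − cos 329.2°)/2 = (1 − 0.859)/2 ≈ 0.071.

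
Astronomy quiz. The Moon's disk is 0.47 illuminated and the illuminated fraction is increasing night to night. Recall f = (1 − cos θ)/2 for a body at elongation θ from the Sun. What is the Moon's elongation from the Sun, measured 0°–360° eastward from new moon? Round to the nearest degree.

87°

Invert f = (1 − cos θ)/2 to get cos θ = 1 − 2(0.47) = 0.060, hence θ₀ = arccos 0.060 = 86.6°.
Waxing ⇒ before full, so θ = 86.6°.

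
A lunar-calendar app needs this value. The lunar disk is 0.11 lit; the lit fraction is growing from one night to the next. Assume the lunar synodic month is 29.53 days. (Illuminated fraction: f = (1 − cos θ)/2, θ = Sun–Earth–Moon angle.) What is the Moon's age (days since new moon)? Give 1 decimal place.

3.2 days

cos θ = 1 − 2f = 0.780, giving a principal value of 38.7°.
Before full moon the principal value applies: θ = 38.7°.
Age = 29.53 × 38.7°/360° ≈ 3.18 days.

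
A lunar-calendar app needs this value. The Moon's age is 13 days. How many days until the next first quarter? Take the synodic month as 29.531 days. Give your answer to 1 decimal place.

First quarter occurs at elongation 90°, i.e. at age 29.531 × 90/360 = 7.383 d.
Already past this cycle's first quarter; the next is at 7.383 + 29.531 = 36.914 d, so 36.914 − 13 = 23.914 days.

23.9 days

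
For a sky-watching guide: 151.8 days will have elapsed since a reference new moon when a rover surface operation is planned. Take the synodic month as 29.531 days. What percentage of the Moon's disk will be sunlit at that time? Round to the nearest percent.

151.8/29.531 = 5.140 lunations, so 5 complete cycles and 4.15 d into the next.
Elongation θ = 360° × 4.15/29.531 ≈ 50.5°.
With cos θ = 0.636, the lit fraction is (1 − 0.636)/2 ≈ 0.182, so 18%.

18%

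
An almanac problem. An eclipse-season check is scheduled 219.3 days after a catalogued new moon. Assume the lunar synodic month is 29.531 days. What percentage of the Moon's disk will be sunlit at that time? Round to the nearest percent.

95%

219.3 d spans 7 complete synodic months (7 × 29.531 = 206.72 d) plus 12.58 d.
Phase angle: θ = 360°·(12.58 d)/(29.531 d) = 153.4°.
cos 153.4° = (-0.894), so f = (1 − (-0.894))/2 = 0.947, so 95%.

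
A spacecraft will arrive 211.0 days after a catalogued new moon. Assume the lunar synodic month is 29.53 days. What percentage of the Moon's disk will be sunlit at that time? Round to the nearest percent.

211.0 d spans 7 complete synodic months (7 × 29.53 = 206.71 d) plus 4.29 d.
Elongation θ = 360° × 4.29/29.53 ≈ 52.3°.
Illuminated fraction = (1 − cos 52.3°)/2 = (1 − 0.612)/2 ≈ 0.194, so 19%.

19%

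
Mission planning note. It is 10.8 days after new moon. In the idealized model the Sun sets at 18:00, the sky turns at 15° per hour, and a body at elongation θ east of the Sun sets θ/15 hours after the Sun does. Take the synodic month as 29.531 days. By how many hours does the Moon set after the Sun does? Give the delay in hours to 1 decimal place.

Phase angle: θ = 360°·(10.8 d)/(29.531 d) = 131.7°.
At 15° of sky rotation per hour, 131.7° corresponds to a 8.78 h lag.
So the Moon sets 8.78 h after the Sun.

8.8 h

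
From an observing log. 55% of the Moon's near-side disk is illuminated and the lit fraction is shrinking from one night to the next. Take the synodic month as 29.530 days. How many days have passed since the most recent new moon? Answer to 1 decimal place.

21.7 days

From f = (1 − cos θ)/2: cos θ = 1 − 2×0.55 = -0.100; arccos → 95.7°.
Waning ⇒ past full, so θ = 360° − 95.7° = 264.3°.
Age = 29.530 × 264.3°/360° ≈ 21.68 days.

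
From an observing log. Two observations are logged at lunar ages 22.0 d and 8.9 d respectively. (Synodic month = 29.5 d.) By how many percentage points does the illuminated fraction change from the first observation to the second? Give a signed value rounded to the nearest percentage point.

+15 percentage points

First observation: θ = 360°·22.0/29.5 = 268.5°, so f = 0.513.
Second observation: θ = 108.6°, f = 0.660.
Δf = 0.660 − 0.513 = +0.146, i.e. +15 pp.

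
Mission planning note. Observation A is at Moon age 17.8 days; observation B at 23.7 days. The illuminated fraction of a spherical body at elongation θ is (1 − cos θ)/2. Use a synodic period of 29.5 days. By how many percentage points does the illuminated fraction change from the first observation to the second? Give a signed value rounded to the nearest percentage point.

-56 pp

First observation: θ = 360°·17.8/29.5 = 217.2°, so f = 0.898.
Second observation: θ = 289.2°, f = 0.335.
Δf = 0.335 − 0.898 = -0.563, i.e. -56 pp.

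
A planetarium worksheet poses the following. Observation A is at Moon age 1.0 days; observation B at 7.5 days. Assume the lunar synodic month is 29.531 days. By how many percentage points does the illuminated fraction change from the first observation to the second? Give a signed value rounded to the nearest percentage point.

θ₁ = 360° × 1.0/29.531 = 12.2°, f₁ = (1 − cos θ₁)/2 = 0.011.
θ₂ = 360° × 7.5/29.531 = 91.4°, f₂ = (1 − cos θ₂)/2 = 0.512.
Change = f₂ − f₁ = +0.501 → +50 percentage points.

+50 percentage points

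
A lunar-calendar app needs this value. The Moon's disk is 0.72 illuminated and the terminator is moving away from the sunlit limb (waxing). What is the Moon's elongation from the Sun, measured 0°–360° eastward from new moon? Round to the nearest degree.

From f = (1 − cos θ)/2: cos θ = 1 − 2×0.72 = -0.440; arccos → 116.1°.
Before full moon the principal value applies: θ = 116.1°.

116°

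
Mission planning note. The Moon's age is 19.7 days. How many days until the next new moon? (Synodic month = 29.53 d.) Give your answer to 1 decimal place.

9.8 days

The next new moon completes the synodic month: 29.53 − 19.7 = 9.830 days.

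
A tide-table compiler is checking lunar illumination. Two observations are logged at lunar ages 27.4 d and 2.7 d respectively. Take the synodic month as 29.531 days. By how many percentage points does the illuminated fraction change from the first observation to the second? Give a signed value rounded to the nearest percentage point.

First observation: θ = 360°·27.4/29.531 = 334.0°, so f = 0.051.
Second observation: θ = 32.9°, f = 0.080.
Δf = 0.080 − 0.051 = +0.030, i.e. +3 pp.

+3 pp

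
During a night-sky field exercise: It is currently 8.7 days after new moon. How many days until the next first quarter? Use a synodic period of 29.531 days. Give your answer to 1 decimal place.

First quarter occurs at elongation 90°, i.e. at age 29.531 × 90/360 = 7.383 d.
This lunation's first quarter (7.383 d) has passed, so add one period: 36.914 − 8.7 = 28.214 days.

28.2 days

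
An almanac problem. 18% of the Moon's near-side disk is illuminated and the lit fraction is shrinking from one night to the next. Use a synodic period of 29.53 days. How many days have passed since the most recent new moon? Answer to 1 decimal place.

cos θ = 1 − 2f = 0.640, giving a principal value of 50.2°.
A waning Moon lies in 180°–360°, so θ = 360° − 50.2° = 309.8°.
Age = 29.53 × 309.8°/360° ≈ 25.41 days.

25.4 days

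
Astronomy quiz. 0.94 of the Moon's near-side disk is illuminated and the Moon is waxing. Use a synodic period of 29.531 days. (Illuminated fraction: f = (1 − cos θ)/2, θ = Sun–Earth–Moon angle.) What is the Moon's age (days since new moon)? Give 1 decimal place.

Invert f = (1 − cos θ)/2 to get cos θ = 1 − 2(0.94) = -0.880, hence θ₀ = arccos -0.880 = 151.6°.
Waxing ⇒ before full, so θ = 151.6°.
Age = 29.531 × 151.6°/360° ≈ 12.44 days.

12.4 days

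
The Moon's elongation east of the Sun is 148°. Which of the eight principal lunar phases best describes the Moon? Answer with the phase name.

The waxing gibbous sector spans roughly 112°–158°; 148° falls inside it.

waxing gibbous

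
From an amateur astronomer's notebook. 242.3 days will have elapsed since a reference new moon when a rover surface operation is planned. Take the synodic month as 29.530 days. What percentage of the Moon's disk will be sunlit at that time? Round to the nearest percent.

36%

242.3 d spans 8 complete synodic months (8 × 29.530 = 236.24 d) plus 6.06 d.
Elongation θ = 360° × 6.06/29.530 ≈ 73.9°.
Illuminated fraction = (1 − cos 73.9°)/2 = (1 − 0.278)/2 ≈ 0.361, so 36%.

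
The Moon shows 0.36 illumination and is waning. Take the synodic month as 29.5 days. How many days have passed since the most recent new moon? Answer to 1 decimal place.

Invert f = (1 − cos θ)/2 to get cos θ = 1 − 2(0.36) = 0.280, hence θ₀ = arccos 0.280 = 73.7°.
Waning ⇒ past full, so θ = 360° − 73.7° = 286.3°.
At 360°/29.5 d per day, 286.3° corresponds to 23.46 days.

23.5 days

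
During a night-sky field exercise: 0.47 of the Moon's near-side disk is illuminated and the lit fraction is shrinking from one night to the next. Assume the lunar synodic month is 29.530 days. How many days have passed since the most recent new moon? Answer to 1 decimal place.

Invert f = (1 − cos θ)/2 to get cos θ = 1 − 2(0.47) = 0.060, hence θ₀ = arccos 0.060 = 86.6°.
Since the Moon is past full (waning), take the reflex angle: θ = 360° − 86.6° = 273.4°.
That fraction of the synodic month is 273.4/360 × 29.530 d ≈ 22.43 d.

22.4 days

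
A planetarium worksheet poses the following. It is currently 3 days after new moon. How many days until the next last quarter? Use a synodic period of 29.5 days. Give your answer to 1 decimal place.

Last quarter is 0.75 of the way through the cycle: age 0.75 × 29.5 = 22.125 d.
So 19.125 days remain (22.125 − 3).

19.1 days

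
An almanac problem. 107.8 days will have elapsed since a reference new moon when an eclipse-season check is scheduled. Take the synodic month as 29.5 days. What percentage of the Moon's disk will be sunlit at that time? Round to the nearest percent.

Reduce mod P: 107.8 − 3×29.5 = 19.30 d into the current lunation.
Elongation θ = 360° × 19.30/29.5 ≈ 235.5°.
Illuminated fraction = (1 − cos 235.5°)/2 = (1 − (-0.566))/2 ≈ 0.783, so 78%.

78%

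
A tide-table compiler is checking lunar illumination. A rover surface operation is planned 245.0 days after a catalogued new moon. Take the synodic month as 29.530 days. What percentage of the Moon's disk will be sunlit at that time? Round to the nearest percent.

64%

245.0/29.530 = 8.297 lunations, so 8 complete cycles and 8.76 d into the next.
Phase angle: θ = 360°·(8.76 d)/(29.530 d) = 106.8°.
Illuminated fraction = (1 − cos 106.8°)/2 = (1 − (-0.289))/2 ≈ 0.644, so 64%.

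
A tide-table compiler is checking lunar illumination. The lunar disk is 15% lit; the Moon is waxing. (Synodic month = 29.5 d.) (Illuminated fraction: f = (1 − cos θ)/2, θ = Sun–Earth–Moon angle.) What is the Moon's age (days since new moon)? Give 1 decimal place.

From f = (1 − cos θ)/2: cos θ = 1 − 2×0.15 = 0.700; arccos → 45.6°.
Before full moon the principal value applies: θ = 45.6°.
Age = 29.5 × 45.6°/360° ≈ 3.73 days.

3.7 days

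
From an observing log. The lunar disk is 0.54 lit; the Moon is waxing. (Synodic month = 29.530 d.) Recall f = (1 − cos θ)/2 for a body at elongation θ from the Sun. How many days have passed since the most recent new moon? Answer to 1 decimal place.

7.8 days

Invert f = (1 − cos θ)/2 to get cos θ = 1 − 2(0.54) = -0.080, hence θ₀ = arccos -0.080 = 94.6°.
Waxing ⇒ before full, so θ = 94.6°.
At 360°/29.530 d per day, 94.6° corresponds to 7.76 days.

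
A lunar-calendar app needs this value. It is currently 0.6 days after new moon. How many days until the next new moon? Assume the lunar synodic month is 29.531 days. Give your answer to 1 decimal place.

The next new moon completes the synodic month: 29.531 − 0.6 = 28.931 days.

28.9 days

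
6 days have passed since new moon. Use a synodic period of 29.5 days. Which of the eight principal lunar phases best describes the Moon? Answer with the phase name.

At 6/29.5 of the cycle, θ ≈ 73° — the first quarter range.

first quarter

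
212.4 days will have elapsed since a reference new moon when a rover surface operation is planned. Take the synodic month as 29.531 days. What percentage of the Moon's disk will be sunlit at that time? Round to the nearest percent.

32%

Reduce mod P: 212.4 − 7×29.531 = 5.68 d into the current lunation.
Elongation θ = 360° × 5.68/29.531 ≈ 69.3°.
Illuminated fraction = (1 − cos 69.3°)/2 = (1 − 0.354)/2 ≈ 0.323, so 32%.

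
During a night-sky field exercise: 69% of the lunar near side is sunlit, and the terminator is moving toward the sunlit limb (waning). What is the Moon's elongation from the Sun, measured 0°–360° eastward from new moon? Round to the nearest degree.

From f = (1 − cos θ)/2: cos θ = 1 − 2×0.69 = -0.380; arccos → 112.3°.
Since the Moon is past full (waning), take the reflex angle: θ = 360° − 112.3° = 247.7°.

248°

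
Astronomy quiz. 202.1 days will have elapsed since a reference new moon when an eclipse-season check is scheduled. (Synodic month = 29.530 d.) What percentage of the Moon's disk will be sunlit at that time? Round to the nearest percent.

202.1/29.530 = 6.844 lunations, so 6 complete cycles and 24.92 d into the next.
Phase angle: θ = 360°·(24.92 d)/(29.530 d) = 303.8°.
cos 303.8° = 0.556, so f = (1 − 0.556)/2 = 0.222, so 22%.

22%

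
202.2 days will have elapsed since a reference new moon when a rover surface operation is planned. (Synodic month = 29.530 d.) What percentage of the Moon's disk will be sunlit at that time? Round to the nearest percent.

21%

202.2 d spans 6 complete synodic months (6 × 29.530 = 177.18 d) plus 25.02 d.
Elongation θ = 360° × 25.02/29.530 ≈ 305.0°.
With cos θ = 0.574, the lit fraction is (1 − 0.574)/2 ≈ 0.213, so 21%.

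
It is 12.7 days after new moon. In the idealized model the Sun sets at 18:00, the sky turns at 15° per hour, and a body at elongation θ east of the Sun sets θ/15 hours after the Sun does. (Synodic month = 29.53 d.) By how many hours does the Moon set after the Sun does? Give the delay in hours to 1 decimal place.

The Moon has covered 12.7/29.53 of its cycle, so θ ≈ 360° × 12.7/29.53 = 154.8°.
Delay after the Sun = 154.8° / (15°/h) ≈ 10.32 h.
So the Moon sets 10.32 h after the Sun.

10.3 h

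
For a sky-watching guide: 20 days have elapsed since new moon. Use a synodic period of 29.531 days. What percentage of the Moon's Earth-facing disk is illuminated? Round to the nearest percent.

72%

Elongation θ = 360° × 20/29.531 ≈ 243.8°.
With cos θ = (-0.441), the lit fraction is (1 − (-0.441))/2 ≈ 0.721, so 72%.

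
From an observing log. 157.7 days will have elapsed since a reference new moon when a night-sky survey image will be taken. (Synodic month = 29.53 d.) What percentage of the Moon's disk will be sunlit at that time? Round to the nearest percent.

77%

157.7/29.53 = 5.340 lunations, so 5 complete cycles and 10.05 d into the next.
The Moon has covered 10.05/29.53 of its cycle, so θ ≈ 360° × 10.05/29.53 = 122.5°.
With cos θ = (-0.538), the lit fraction is (1 − (-0.538))/2 ≈ 0.769, so 77%.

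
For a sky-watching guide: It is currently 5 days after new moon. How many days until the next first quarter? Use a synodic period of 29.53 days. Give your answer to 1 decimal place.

First quarter is 0.25 of the way through the cycle: age 0.25 × 29.53 = 7.383 d.
So 2.383 days remain (7.383 − 5).

2.4 days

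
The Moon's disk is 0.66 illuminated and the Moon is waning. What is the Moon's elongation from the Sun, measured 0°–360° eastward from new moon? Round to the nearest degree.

cos θ = 1 − 2f = -0.320, giving a principal value of 108.7°.
Waning ⇒ past full, so θ = 360° − 108.7° = 251.3°.

251°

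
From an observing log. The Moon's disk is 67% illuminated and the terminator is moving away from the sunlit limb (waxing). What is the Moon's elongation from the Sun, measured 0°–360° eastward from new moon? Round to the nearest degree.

110°

Invert f = (1 − cos θ)/2 to get cos θ = 1 − 2(0.67) = -0.340, hence θ₀ = arccos -0.340 = 109.9°.
The Moon is waxing (0°–180°), so θ = 109.9° directly.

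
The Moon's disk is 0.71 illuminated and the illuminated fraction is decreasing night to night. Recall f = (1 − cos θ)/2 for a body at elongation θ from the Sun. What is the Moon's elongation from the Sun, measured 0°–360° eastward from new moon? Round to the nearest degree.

From f = (1 − cos θ)/2: cos θ = 1 − 2×0.71 = -0.420; arccos → 114.8°.
Waning ⇒ past full, so θ = 360° − 114.8° = 245.2°.

245°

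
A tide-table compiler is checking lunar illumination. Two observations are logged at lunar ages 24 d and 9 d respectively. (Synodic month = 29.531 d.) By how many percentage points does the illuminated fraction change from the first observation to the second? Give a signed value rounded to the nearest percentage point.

+36 pp

θ₁ = 360° × 24/29.531 = 292.6°, f₁ = (1 − cos θ₁)/2 = 0.308.
θ₂ = 360° × 9/29.531 = 109.7°, f₂ = (1 − cos θ₂)/2 = 0.669.
Change = f₂ − f₁ = +0.361 → +36 percentage points.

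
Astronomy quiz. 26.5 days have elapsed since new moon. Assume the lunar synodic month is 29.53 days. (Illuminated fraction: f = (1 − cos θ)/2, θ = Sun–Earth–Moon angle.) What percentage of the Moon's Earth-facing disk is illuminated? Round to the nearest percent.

10%

Phase angle: θ = 360°·(26.5 d)/(29.53 d) = 323.1°.
Illuminated fraction = (1 − cos 323.1°)/2 = (1 − 0.799)/2 ≈ 0.100, so 10%.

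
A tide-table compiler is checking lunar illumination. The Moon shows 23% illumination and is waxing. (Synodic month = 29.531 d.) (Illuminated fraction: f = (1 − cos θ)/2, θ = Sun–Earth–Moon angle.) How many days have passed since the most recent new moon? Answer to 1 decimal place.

cos θ = 1 − 2f = 0.540, giving a principal value of 57.3°.
The Moon is waxing (0°–180°), so θ = 57.3° directly.
At 360°/29.531 d per day, 57.3° corresponds to 4.70 days.

4.7 days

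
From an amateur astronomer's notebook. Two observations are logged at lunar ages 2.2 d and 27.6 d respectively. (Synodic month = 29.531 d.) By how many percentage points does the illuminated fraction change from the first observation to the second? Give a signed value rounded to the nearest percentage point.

θ₁ = 360° × 2.2/29.531 = 26.8°, f₁ = (1 − cos θ₁)/2 = 0.054.
θ₂ = 360° × 27.6/29.531 = 336.5°, f₂ = (1 − cos θ₂)/2 = 0.042.
Change = f₂ − f₁ = -0.012 → -1 percentage points.

-1 percentage points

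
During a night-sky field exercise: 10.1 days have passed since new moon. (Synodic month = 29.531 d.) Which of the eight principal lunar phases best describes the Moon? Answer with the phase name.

waxing gibbous

At 10.1/29.531 of the cycle, θ ≈ 123° — the waxing gibbous range.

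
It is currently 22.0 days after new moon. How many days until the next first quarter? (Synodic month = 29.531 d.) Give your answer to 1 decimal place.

First quarter is 0.25 of the way through the cycle: age 0.25 × 29.531 = 7.383 d.
This lunation's first quarter (7.383 d) has passed, so add one period: 36.914 − 22.0 = 14.914 days.

14.9 days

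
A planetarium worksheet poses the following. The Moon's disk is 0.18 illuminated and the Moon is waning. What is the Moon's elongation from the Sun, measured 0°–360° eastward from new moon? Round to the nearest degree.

310°

From f = (1 − cos θ)/2: cos θ = 1 − 2×0.18 = 0.640; arccos → 50.2°.
Waning ⇒ past full, so θ = 360° − 50.2° = 309.8°.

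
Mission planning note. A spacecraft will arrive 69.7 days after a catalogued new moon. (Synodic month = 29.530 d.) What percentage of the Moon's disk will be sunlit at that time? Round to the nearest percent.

69.7/29.530 = 2.360 lunations, so 2 complete cycles and 10.64 d into the next.
Elongation θ = 360° × 10.64/29.530 ≈ 129.7°.
With cos θ = (-0.639), the lit fraction is (1 − (-0.639))/2 ≈ 0.819, so 82%.

82%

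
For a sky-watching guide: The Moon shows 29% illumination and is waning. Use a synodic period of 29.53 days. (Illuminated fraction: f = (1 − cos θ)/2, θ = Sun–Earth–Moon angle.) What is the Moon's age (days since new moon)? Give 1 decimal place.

cos θ = 1 − 2f = 0.420, giving a principal value of 65.2°.
A waning Moon lies in 180°–360°, so θ = 360° − 65.2° = 294.8°.
At 360°/29.53 d per day, 294.8° corresponds to 24.18 days.

24.2 days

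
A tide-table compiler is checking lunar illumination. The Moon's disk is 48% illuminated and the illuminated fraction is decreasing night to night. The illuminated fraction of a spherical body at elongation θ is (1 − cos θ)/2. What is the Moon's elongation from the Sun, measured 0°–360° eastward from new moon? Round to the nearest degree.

272°

cos θ = 1 − 2f = 0.040, giving a principal value of 87.7°.
Waning ⇒ past full, so θ = 360° − 87.7° = 272.3°.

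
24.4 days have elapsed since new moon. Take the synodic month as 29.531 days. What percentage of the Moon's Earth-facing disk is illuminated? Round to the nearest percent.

Phase angle: θ = 360°·(24.4 d)/(29.531 d) = 297.5°.
With cos θ = 0.461, the lit fraction is (1 − 0.461)/2 ≈ 0.270, so 27%.

27%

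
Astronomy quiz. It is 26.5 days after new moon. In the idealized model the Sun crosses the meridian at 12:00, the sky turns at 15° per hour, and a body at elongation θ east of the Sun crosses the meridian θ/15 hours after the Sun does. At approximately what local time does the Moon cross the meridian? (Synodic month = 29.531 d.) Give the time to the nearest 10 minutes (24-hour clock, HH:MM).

09:30

Elongation θ = 360° × 26.5/29.531 ≈ 323.1°.
The Moon trails the Sun by θ/15 = 323.1/15 ≈ 21.54 hours.
12:00 + 21.537 h ≈ 09:32 → 09:30 to the nearest ten minutes.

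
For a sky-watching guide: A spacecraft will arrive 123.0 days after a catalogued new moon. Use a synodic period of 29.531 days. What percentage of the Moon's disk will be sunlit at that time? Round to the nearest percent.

25%

123.0 d spans 4 complete synodic months (4 × 29.531 = 118.12 d) plus 4.88 d.
Phase angle: θ = 360°·(4.88 d)/(29.531 d) = 59.4°.
Illuminated fraction = (1 − cos 59.4°)/2 = (1 − 0.508)/2 ≈ 0.246, so 25%.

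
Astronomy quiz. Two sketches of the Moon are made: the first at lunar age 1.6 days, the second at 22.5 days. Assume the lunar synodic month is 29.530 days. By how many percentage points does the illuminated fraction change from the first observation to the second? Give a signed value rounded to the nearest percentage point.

+43 percentage points

First observation: θ = 360°·1.6/29.530 = 19.5°, so f = 0.029.
Second observation: θ = 274.3°, f = 0.463.
Δf = 0.463 − 0.029 = +0.434, i.e. +43 pp.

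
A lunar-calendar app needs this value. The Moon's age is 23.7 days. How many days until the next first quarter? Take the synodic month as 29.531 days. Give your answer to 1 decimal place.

First quarter occurs at elongation 90°, i.e. at age 29.531 × 90/360 = 7.383 d.
This lunation's first quarter (7.383 d) has passed, so add one period: 36.914 − 23.7 = 13.214 days.

13.2 days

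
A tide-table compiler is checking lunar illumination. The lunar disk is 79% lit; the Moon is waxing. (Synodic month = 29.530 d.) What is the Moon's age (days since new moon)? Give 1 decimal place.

10.3 days

cos θ = 1 − 2f = -0.580, giving a principal value of 125.5°.
The Moon is waxing (0°–180°), so θ = 125.5° directly.
Age = 29.530 × 125.5°/360° ≈ 10.29 days.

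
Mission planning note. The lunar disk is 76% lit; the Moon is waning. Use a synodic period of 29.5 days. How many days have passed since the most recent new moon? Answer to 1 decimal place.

From f = (1 − cos θ)/2: cos θ = 1 − 2×0.76 = -0.520; arccos → 121.3°.
A waning Moon lies in 180°–360°, so θ = 360° − 121.3° = 238.7°.
At 360°/29.5 d per day, 238.7° corresponds to 19.56 days.

19.6 days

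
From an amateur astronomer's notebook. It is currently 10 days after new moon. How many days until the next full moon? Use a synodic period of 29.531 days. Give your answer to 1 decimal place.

4.8 days

Full moon occurs at elongation 180°, i.e. at age 29.531 × 180/360 = 14.765 d.
That is 14.765 − 10 = 4.765 days ahead.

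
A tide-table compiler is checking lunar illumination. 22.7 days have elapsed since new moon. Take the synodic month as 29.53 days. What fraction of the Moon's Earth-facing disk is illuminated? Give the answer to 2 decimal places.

The Moon has covered 22.7/29.53 of its cycle, so θ ≈ 360° × 22.7/29.53 = 276.7°.
Illuminated fraction = (1 − cos 276.7°)/2 = (1 − 0.117)/2 ≈ 0.441.

0.44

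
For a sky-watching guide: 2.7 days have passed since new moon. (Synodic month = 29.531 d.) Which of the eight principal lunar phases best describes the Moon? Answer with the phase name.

waxing crescent

At 2.7/29.531 of the cycle, θ ≈ 33° — the waxing crescent range.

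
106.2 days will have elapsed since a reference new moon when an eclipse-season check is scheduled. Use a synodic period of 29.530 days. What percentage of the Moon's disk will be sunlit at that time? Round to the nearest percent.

106.2 d spans 3 complete synodic months (3 × 29.530 = 88.59 d) plus 17.61 d.
Phase angle: θ = 360°·(17.61 d)/(29.530 d) = 214.7°.
cos 214.7° = (-0.822), so f = (1 − (-0.822))/2 = 0.911, so 91%.

91%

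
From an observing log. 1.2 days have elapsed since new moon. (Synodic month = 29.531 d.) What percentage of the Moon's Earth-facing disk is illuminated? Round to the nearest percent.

2%

Elongation θ = 360° × 1.2/29.531 ≈ 14.6°.
Illuminated fraction = (1 − cos 14.6°)/2 = (1 − 0.968)/2 ≈ 0.016, so 2%.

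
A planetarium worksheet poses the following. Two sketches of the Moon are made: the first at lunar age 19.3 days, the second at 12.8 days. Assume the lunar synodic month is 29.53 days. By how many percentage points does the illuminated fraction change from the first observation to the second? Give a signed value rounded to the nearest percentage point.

+17 percentage points

First observation: θ = 360°·19.3/29.53 = 235.3°, so f = 0.785.
Second observation: θ = 156.0°, f = 0.957.
Δf = 0.957 − 0.785 = +0.172, i.e. +17 pp.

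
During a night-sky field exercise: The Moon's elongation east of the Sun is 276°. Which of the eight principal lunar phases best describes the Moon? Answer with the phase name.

276° lies in the last quarter sector of the 8-phase cycle.

last quarter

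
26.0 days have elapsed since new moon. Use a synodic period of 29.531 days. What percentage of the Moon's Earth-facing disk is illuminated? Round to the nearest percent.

The Moon has covered 26.0/29.531 of its cycle, so θ ≈ 360° × 26.0/29.531 = 317.0°.
With cos θ = 0.731, the lit fraction is (1 − 0.731)/2 ≈ 0.135, so 13%.

13%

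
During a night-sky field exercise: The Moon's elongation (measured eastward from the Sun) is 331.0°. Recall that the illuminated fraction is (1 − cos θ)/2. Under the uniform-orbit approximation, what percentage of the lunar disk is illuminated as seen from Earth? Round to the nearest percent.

6%

Half-versine of 331.0°: (1 − 0.875)/2 = 0.063, i.e. 6%.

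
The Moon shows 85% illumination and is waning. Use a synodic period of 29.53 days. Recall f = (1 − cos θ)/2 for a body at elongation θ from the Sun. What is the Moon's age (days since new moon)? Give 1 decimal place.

18.5 days

From f = (1 − cos θ)/2: cos θ = 1 − 2×0.85 = -0.700; arccos → 134.4°.
A waning Moon lies in 180°–360°, so θ = 360° − 134.4° = 225.6°.
At 360°/29.53 d per day, 225.6° corresponds to 18.50 days.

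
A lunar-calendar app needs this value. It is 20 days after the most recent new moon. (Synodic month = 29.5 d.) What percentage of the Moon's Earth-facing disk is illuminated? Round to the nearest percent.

72%

The Moon has covered 20/29.5 of its cycle, so θ ≈ 360° × 20/29.5 = 244.1°.
Illuminated fraction = (1 − cos 244.1°)/2 = (1 − (-0.437))/2 ≈ 0.719, so 72%.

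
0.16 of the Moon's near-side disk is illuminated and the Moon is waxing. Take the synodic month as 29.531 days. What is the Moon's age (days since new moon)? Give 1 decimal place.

Invert f = (1 − cos θ)/2 to get cos θ = 1 − 2(0.16) = 0.680, hence θ₀ = arccos 0.680 = 47.2°.
The Moon is waxing (0°–180°), so θ = 47.2° directly.
At 360°/29.531 d per day, 47.2° corresponds to 3.87 days.

3.9 days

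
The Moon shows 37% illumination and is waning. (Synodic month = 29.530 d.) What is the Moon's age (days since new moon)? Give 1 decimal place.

23.4 days

Invert f = (1 − cos θ)/2 to get cos θ = 1 − 2(0.37) = 0.260, hence θ₀ = arccos 0.260 = 74.9°.
A waning Moon lies in 180°–360°, so θ = 360° − 74.9° = 285.1°.
Age = 29.530 × 285.1°/360° ≈ 23.38 days.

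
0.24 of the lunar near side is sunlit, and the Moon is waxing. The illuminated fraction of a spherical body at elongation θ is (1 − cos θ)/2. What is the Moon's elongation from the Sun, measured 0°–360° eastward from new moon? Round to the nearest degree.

59°

cos θ = 1 − 2f = 0.520, giving a principal value of 58.7°.
The Moon is waxing (0°–180°), so θ = 58.7° directly.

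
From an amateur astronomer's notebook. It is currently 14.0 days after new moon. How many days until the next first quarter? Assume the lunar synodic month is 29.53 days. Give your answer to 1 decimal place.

22.9 days

First quarter occurs at elongation 90°, i.e. at age 29.53 × 90/360 = 7.383 d.
Already past this cycle's first quarter; the next is at 7.383 + 29.53 = 36.913 d, so 36.913 − 14.0 = 22.913 days.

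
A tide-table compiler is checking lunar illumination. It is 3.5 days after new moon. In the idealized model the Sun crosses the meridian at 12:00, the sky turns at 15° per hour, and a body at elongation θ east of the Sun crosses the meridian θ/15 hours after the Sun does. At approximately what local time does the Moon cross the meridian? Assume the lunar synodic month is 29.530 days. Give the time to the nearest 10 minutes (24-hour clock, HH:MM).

Elongation θ = 360° × 3.5/29.530 ≈ 42.7°.
Delay after the Sun = 42.7° / (15°/h) ≈ 2.84 h.
12:00 + 2.845 h ≈ 14:51 → 14:50 to the nearest ten minutes.

14:50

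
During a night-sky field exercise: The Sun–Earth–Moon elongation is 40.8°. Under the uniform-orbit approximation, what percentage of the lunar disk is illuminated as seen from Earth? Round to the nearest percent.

12%

Half-versine of 40.8°: (1 − 0.757)/2 = 0.122, i.e. 12%.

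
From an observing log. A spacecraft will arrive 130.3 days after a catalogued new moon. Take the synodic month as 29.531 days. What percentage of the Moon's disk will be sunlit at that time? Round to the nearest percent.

93%

Reduce mod P: 130.3 − 4×29.531 = 12.18 d into the current lunation.
The Moon has covered 12.18/29.531 of its cycle, so θ ≈ 360° × 12.18/29.531 = 148.4°.
Illuminated fraction = (1 − cos 148.4°)/2 = (1 − (-0.852))/2 ≈ 0.926, so 93%.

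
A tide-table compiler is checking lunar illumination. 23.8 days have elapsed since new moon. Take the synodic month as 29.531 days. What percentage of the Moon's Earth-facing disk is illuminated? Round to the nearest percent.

The Moon has covered 23.8/29.531 of its cycle, so θ ≈ 360° × 23.8/29.531 = 290.1°.
cos 290.1° = 0.344, so f = (1 − 0.344)/2 = 0.328, so 33%.

33%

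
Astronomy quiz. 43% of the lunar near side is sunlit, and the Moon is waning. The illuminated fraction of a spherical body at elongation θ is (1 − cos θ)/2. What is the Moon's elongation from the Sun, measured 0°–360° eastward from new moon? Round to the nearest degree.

278°

From f = (1 − cos θ)/2: cos θ = 1 − 2×0.43 = 0.140; arccos → 82.0°.
A waning Moon lies in 180°–360°, so θ = 360° − 82.0° = 278.0°.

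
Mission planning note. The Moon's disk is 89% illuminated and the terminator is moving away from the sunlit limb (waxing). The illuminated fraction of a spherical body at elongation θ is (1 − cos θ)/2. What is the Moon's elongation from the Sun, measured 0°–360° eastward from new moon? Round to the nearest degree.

141°

From f = (1 − cos θ)/2: cos θ = 1 − 2×0.89 = -0.780; arccos → 141.3°.
Before full moon the principal value applies: θ = 141.3°.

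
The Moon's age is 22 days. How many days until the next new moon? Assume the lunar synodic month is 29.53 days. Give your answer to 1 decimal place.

The next new moon completes the synodic month: 29.53 − 22 = 7.530 days.

7.5 days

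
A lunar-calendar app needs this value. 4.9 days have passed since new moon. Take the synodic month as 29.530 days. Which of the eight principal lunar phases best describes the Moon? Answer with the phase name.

waxing crescent

At 4.9/29.530 of the cycle, θ ≈ 60° — the waxing crescent range.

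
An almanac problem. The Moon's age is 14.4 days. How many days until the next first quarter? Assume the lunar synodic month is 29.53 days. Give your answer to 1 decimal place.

First quarter occurs at elongation 90°, i.e. at age 29.53 × 90/360 = 7.383 d.
Already past this cycle's first quarter; the next is at 7.383 + 29.53 = 36.913 d, so 36.913 − 14.4 = 22.513 days.

22.5 days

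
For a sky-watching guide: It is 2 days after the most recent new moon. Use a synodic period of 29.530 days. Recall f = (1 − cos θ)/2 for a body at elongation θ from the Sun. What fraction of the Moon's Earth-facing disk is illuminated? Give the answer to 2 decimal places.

0.04

Phase angle: θ = 360°·(2 d)/(29.530 d) = 24.4°.
With cos θ = 0.911, the lit fraction is (1 − 0.911)/2 ≈ 0.045.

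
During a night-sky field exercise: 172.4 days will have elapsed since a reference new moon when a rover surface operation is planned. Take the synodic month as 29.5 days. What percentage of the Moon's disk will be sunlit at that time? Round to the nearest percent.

22%

172.4 d spans 5 complete synodic months (5 × 29.5 = 147.50 d) plus 24.90 d.
Elongation θ = 360° × 24.90/29.5 ≈ 303.9°.
With cos θ = 0.557, the lit fraction is (1 − 0.557)/2 ≈ 0.221, so 22%.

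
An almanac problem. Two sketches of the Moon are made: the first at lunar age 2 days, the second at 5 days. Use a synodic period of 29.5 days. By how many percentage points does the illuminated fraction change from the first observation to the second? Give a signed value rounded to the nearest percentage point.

+21 percentage points

First observation: θ = 360°·2/29.5 = 24.4°, so f = 0.045.
Second observation: θ = 61.0°, f = 0.258.
Δf = 0.258 − 0.045 = +0.213, i.e. +21 pp.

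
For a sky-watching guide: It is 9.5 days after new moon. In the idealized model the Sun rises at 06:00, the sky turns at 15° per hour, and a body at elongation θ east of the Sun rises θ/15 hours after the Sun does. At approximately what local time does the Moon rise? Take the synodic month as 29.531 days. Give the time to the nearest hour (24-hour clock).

14:00

Elongation θ = 360° × 9.5/29.531 ≈ 115.8°.
At 15° of sky rotation per hour, 115.8° corresponds to a 7.72 h lag.
06:00 + 7.72 h ≈ 13:43 → 14:00 to the nearest hour.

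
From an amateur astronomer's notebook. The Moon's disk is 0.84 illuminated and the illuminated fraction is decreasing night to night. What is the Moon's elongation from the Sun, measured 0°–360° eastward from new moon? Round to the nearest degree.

227°

From f = (1 − cos θ)/2: cos θ = 1 − 2×0.84 = -0.680; arccos → 132.8°.
Since the Moon is past full (waning), take the reflex angle: θ = 360° − 132.8° = 227.2°.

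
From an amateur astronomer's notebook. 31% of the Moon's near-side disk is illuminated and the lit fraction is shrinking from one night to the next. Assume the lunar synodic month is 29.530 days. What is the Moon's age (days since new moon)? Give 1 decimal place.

Invert f = (1 − cos θ)/2 to get cos θ = 1 − 2(0.31) = 0.380, hence θ₀ = arccos 0.380 = 67.7°.
Waning ⇒ past full, so θ = 360° − 67.7° = 292.3°.
At 360°/29.530 d per day, 292.3° corresponds to 23.98 days.

24.0 days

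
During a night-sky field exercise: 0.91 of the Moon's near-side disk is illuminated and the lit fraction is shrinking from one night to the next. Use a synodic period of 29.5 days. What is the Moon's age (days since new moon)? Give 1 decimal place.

17.6 days

From f = (1 − cos θ)/2: cos θ = 1 − 2×0.91 = -0.820; arccos → 145.1°.
Since the Moon is past full (waning), take the reflex angle: θ = 360° − 145.1° = 214.9°.
That fraction of the synodic month is 214.9/360 × 29.5 d ≈ 17.61 d.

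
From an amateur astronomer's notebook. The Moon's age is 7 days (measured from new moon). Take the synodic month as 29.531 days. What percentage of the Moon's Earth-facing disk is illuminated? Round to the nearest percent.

46%

Phase angle: θ = 360°·(7 d)/(29.531 d) = 85.3°.
Illuminated fraction = (1 − cos 85.3°)/2 = (1 − 0.081)/2 ≈ 0.459, so 46%.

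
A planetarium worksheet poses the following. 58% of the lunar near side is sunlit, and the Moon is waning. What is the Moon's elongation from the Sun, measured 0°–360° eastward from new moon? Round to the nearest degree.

From f = (1 − cos θ)/2: cos θ = 1 − 2×0.58 = -0.160; arccos → 99.2°.
Waning ⇒ past full, so θ = 360° − 99.2° = 260.8°.

261°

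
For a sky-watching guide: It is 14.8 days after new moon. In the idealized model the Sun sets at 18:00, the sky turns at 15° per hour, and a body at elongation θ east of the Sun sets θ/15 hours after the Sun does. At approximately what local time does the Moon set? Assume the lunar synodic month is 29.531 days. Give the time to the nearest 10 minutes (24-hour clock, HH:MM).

Elongation θ = 360° × 14.8/29.531 ≈ 180.4°.
At 15° of sky rotation per hour, 180.4° corresponds to a 12.03 h lag.
18:00 + 12.028 h ≈ 06:02 → 06:00 to the nearest ten minutes.

06:00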